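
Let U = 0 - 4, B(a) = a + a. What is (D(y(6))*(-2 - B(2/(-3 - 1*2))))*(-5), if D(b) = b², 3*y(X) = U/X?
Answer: 8/27 ≈ 0.29630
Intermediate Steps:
B(a) = 2*a
U = -4
y(X) = -4/(3*X) (y(X) = (-4/X)/3 = -4/(3*X))
(D(y(6))*(-2 - B(2/(-3 - 1*2))))*(-5) = ((-4/3/6)²*(-2 - 2*2/(-3 - 1*2)))*(-5) = ((-4/3*⅙)²*(-2 - 2*2/(-3 - 2)))*(-5) = ((-2/9)²*(-2 - 2*2/(-5)))*(-5) = (4*(-2 - 2*2*(-⅕))/81)*(-5) = (4*(-2 - 2*(-2)/5)/81)*(-5) = (4*(-2 - 1*(-⅘))/81)*(-5) = (4*(-2 + ⅘)/81)*(-5) = ((4/81)*(-6/5))*(-5) = -8/135*(-5) = 8/27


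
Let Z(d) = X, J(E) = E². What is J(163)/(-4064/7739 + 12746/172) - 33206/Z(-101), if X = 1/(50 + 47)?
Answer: -157717487018200/48971143 ≈ -3.2206e+6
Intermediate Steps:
X = 1/97 ≈ 0.010309
Z(d) = 1/97
J(163)/(-4064/7739 + 12746/172) - 33206/Z(-101) = 163²/(-4064/7739 + 12746/172) - 33206/1/97 = 26569/(-4064*1/7739 + 12746*(1/172)) - 33206*97 = 26569/(-4064/7739 + 6373/86) - 3220982 = 26569/(48971143/665554) - 3220982 = 26569*(665554/48971143) - 3220982 = 17683104226/48971143 - 3220982 = -157717487018200/48971143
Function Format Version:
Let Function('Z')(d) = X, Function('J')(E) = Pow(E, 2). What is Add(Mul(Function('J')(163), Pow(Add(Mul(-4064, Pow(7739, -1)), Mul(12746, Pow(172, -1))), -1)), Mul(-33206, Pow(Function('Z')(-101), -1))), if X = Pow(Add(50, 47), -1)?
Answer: Rational(-157717487018200, 48971143) ≈ -3.2206e+6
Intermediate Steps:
X = Rational(1, 97) (X = Pow(97, -1) = Rational(1, 97) ≈ 0.010309)
Function('Z')(d) = Rational(1, 97)
Add(Mul(Function('J')(163), Pow(Add(Mul(-4064, Pow(7739, -1)), Mul(12746, Pow(172, -1))), -1)), Mul(-33206, Pow(Function('Z')(-101), -1))) = Add(Mul(Pow(163, 2), Pow(Add(Mul(-4064, Pow(7739, -1)), Mul(12746, Pow(172, -1))), -1)), Mul(-33206, Pow(Rational(1, 97), -1))) = Add(Mul(26569, Pow(Add(Mul(-4064, Rational(1, 7739)), Mul(12746, Rational(1, 172))), -1)), Mul(-33206, 97)) = Add(Mul(26569, Pow(Add(Rational(-4064, 7739), Rational(6373, 86)), -1)), -3220982) = Add(Mul(26569, Pow(Rational(48971143, 665554), -1)), -3220982) = Add(Mul(26569, Rational(665554, 48971143)), -3220982) = Add(Rational(17683104226, 48971143), -3220982) = Rational(-157717487018200, 48971143)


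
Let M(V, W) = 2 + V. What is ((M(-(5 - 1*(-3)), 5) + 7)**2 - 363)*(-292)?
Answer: 105704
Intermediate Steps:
((M(-(5 - 1*(-3)), 5) + 7)**2 - 363)*(-292) = (((2 - (5 - 1*(-3))) + 7)**2 - 363)*(-292) = (((2 - (5 + 3)) + 7)**2 - 363)*(-292) = (((2 - 1*8) + 7)**2 - 363)*(-292) = (((2 - 8) + 7)**2 - 363)*(-292) = ((-6 + 7)**2 - 363)*(-292) = (1**2 - 363)*(-292) = (1 - 363)*(-292) = -362*(-292) = 105704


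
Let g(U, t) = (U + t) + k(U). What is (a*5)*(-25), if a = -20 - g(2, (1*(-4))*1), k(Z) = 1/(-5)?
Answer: 2225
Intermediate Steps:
k(Z) = -1/5
g(U, t) = -1/5 + U + t (g(U, t) = (U + t) - 1/5 = -1/5 + U + t)
a = -89/5 (a = -20 - (-1/5 + 2 + (1*(-4))*1) = -20 - (-1/5 + 2 - 4*1) = -20 - (-1/5 + 2 - 4) = -20 - 1*(-11/5) = -20 + 11/5 = -89/5 ≈ -17.800)
(a*5)*(-25) = -89/5*5*(-25) = -89*(-25) = 2225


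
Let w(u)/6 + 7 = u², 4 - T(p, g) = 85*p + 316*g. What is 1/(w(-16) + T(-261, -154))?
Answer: 1/72347 ≈ 1.3822e-5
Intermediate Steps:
T(p, g) = 4 - 316*g - 85*p (T(p, g) = 4 - (85*p + 316*g) = 4 + (-316*g - 85*p) = 4 - 316*g - 85*p)
w(u) = -42 + 6*u²
1/(w(-16) + T(-261, -154)) = 1/((-42 + 6*(-16)²) + (4 - 316*(-154) - 85*(-261))) = 1/((-42 + 6*256) + (4 + 48664 + 22185)) = 1/((-42 + 1536) + 70853) = 1/(1494 + 70853) = 1/72347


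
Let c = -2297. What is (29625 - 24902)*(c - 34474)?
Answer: -173669433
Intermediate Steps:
(29625 - 24902)*(c - 34474) = (29625 - 24902)*(-2297 - 34474) = 4723*(-36771) = -173669433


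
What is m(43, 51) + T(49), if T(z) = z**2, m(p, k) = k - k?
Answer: 2401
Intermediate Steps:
m(p, k) = 0
m(43, 51) + T(49) = 0 + 49**2 = 0 + 2401 = 2401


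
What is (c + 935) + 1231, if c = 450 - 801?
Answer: 1815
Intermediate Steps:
c = -351
(c + 935) + 1231 = (-351 + 935) + 1231 = 584 + 1231 = 1815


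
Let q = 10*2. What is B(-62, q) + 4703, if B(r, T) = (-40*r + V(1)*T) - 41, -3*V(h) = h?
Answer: 21406/3 ≈ 7135.3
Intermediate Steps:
q = 20
V(h) = -h/3
B(r, T) = -41 - 40*r - T/3 (B(r, T) = (-40*r + (-⅓*1)*T) - 41 = (-40*r - T/3) - 41 = -41 - 40*r - T/3)
B(-62, q) + 4703 = (-41 - 40*(-62) - ⅓*20) + 4703 = (-41 + 2480 - 20/3) + 4703 = 7297/3 + 4703 = 21406/3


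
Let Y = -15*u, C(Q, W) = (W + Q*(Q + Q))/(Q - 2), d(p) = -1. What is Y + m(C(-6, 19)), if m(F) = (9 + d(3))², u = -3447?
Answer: 51769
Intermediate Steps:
C(Q, W) = (W + 2*Q²)/(-2 + Q) (C(Q, W) = (W + Q*(2*Q))/(-2 + Q) = (W + 2*Q²)/(-2 + Q))
m(F) = 64 (m(F) = (9 - 1)² = 8² = 64)
Y = 51705 (Y = -15*(-3447) = 51705)
Y + m(C(-6, 19)) = 51705 + 64 = 51769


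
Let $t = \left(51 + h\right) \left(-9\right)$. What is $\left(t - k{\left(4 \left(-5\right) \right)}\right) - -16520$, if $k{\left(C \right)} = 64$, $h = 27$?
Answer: $15754$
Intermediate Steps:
$t = -702$ ($t = \left(51 + 27\right) \left(-9\right) = 78 \left(-9\right) = -702$)
$\left(t - k{\left(4 \left(-5\right) \right)}\right) - -16520 = \left(-702 - 64\right) - -16520 = \left(-702 - 64\right) + 16520 = -766 + 16520 = 15754$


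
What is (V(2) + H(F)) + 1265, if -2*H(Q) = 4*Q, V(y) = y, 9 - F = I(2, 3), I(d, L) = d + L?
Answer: 1259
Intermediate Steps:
I(d, L) = L + d
F = 4 (F = 9 - (3 + 2) = 9 - 1*5 = 9 - 5 = 4)
H(Q) = -2*Q
(V(2) + H(F)) + 1265 = (2 - 2*4) + 1265 = (2 - 8) + 1265 = -6 + 1265 = 1259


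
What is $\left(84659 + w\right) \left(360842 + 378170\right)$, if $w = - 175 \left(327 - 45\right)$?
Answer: $26093774708$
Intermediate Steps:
$w = -49350$ ($w = \left(-175\right) 282 = -49350$)
$\left(84659 + w\right) \left(360842 + 378170\right) = \left(84659 - 49350\right) \left(360842 + 378170\right) = 35309 \cdot 739012 = 26093774708$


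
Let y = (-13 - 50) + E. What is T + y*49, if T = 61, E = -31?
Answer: -4545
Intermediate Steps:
y = -94 (y = (-13 - 50) - 31 = -63 - 31 = -94)
T + y*49 = 61 - 94*49 = 61 - 4606 = -4545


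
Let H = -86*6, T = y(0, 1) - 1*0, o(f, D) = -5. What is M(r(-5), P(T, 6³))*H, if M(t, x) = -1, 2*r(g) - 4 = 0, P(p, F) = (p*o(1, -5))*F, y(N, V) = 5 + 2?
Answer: 516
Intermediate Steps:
y(N, V) = 7
T = 7 (T = 7 - 1*0 = 7 + 0 = 7)
P(p, F) = -5*F*p (P(p, F) = (p*(-5))*F = (-5*p)*F = -5*F*p)
r(g) = 2 (r(g) = 2 + (½)*0 = 2 + 0 = 2)
H = -516
M(r(-5), P(T, 6³))*H = -1*(-516) = 516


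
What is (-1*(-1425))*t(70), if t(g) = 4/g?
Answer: 570/7 ≈ 81.429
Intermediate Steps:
(-1*(-1425))*t(70) = (-1*(-1425))*(4/70) = 1425*(4*(1/70)) = 1425*(2/35) = 570/7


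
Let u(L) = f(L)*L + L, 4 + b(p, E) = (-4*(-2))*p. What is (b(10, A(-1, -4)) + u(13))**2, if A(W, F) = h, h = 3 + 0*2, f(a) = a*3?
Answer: 355216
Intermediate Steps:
f(a) = 3*a
h = 3 (h = 3 + 0 = 3)
A(W, F) = 3
b(p, E) = -4 + 8*p (b(p, E) = -4 + (-4*(-2))*p = -4 + 8*p)
u(L) = L + 3*L**2 (u(L) = (3*L)*L + L = 3*L**2 + L = L + 3*L**2)
(b(10, A(-1, -4)) + u(13))**2 = ((-4 + 8*10) + 13*(1 + 3*13))**2 = ((-4 + 80) + 13*(1 + 39))**2 = (76 + 13*40)**2 = (76 + 520)**2 = 596**2 = 355216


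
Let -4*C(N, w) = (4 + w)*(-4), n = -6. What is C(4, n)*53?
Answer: -106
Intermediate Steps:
C(N, w) = 4 + w (C(N, w) = -(4 + w)*(-4)/4 = -(-16 - 4*w)/4 = 4 + w)
C(4, n)*53 = (4 - 6)*53 = -2*53 = -106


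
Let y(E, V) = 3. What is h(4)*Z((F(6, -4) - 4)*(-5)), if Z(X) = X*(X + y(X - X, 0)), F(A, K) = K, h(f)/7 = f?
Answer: 48160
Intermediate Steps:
h(f) = 7*f
Z(X) = X*(3 + X) (Z(X) = X*(X + 3) = X*(3 + X))
h(4)*Z((F(6, -4) - 4)*(-5)) = (7*4)*(((-4 - 4)*(-5))*(3 + (-4 - 4)*(-5))) = 28*((-8*(-5))*(3 - 8*(-5))) = 28*(40*(3 + 40)) = 28*(40*43) = 28*1720 = 48160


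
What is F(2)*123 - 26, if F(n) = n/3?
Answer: 56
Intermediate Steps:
F(n) = n/3 (F(n) = n*(1/3) = n/3)
F(2)*123 - 26 = ((1/3)*2)*123 - 26 = (2/3)*123 - 26 = 82 - 26 = 56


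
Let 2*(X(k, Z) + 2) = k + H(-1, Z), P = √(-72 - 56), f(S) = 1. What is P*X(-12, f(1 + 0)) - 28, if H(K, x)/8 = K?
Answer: -28 - 96*I*√2 ≈ -28.0 - 135.76*I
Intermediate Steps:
H(K, x) = 8*K
P = 8*I*√2 (P = √(-128) = 8*I*√2 ≈ 11.314*I)
X(k, Z) = -6 + k/2 (X(k, Z) = -2 + (k + 8*(-1))/2 = -2 + (k - 8)/2 = -2 + (-8 + k)/2 = -2 + (-4 + k/2) = -6 + k/2)
P*X(-12, f(1 + 0)) - 28 = (8*I*√2)*(-6 + (½)*(-12)) - 28 = (8*I*√2)*(-6 - 6) - 28 = (8*I*√2)*(-12) - 28 = -96*I*√2 - 28 = -28 - 96*I*√2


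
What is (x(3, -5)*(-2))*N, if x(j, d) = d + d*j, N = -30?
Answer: -1200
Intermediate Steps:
(x(3, -5)*(-2))*N = (-5*(1 + 3)*(-2))*(-30) = (-5*4*(-2))*(-30) = -20*(-2)*(-30) = 40*(-30) = -1200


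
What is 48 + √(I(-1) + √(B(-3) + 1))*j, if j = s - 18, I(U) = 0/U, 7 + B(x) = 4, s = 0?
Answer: 48 - 18*2^(¼)*√I ≈ 32.864 - 15.136*I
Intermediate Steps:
B(x) = -3 (B(x) = -7 + 4 = -3)
I(U) = 0
j = -18 (j = 0 - 18 = -18)
48 + √(I(-1) + √(B(-3) + 1))*j = 48 + √(0 + √(-3 + 1))*(-18) = 48 + √(0 + √(-2))*(-18) = 48 + √(0 + I*√2)*(-18) = 48 + √(I*√2)*(-18) = 48 + (2^(¼)*√I)*(-18) = 48 - 18*2^(¼)*√I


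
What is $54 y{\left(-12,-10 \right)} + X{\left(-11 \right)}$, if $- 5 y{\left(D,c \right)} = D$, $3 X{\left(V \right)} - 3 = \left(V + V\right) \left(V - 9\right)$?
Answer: $\frac{4159}{15} \approx 277.27$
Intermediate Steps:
$X{\left(V \right)} = 1 + \frac{2 V \left(-9 + V\right)}{3}$ ($X{\left(V \right)} = 1 + \frac{\left(V + V\right) \left(V - 9\right)}{3} = 1 + \frac{2 V \left(-9 + V\right)}{3}$)
$y{\left(D,c \right)} = - \frac{D}{5}$
$54 y{\left(-12,-10 \right)} + X{\left(-11 \right)} = 54 \left(\left(- \frac{1}{5}\right) \left(-12\right)\right) + \left(1 - -66 + \frac{2 \left(-11\right)^{2}}{3}\right) = 54 \cdot \frac{12}{5} + \left(1 + 66 + \frac{2}{3} \cdot 121\right) = \frac{648}{5} + \left(1 + 66 + \frac{242}{3}\right) = \frac{648}{5} + \frac{443}{3} = \frac{4159}{15}$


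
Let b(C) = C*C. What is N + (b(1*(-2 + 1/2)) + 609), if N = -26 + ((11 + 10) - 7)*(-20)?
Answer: 1221/4 ≈ 305.25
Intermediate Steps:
b(C) = C**2
N = -306 (N = -26 + (21 - 7)*(-20) = -26 + 14*(-20) = -26 - 280 = -306)
N + (b(1*(-2 + 1/2)) + 609) = -306 + ((1*(-2 + 1/2))**2 + 609) = -306 + ((1*(-3/2))**2 + 609) = -306 + ((-3/2)**2 + 609) = -306 + (9/4 + 609) = -306 + 2445/4 = 1221/4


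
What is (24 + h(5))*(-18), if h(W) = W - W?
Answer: -432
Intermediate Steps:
h(W) = 0
(24 + h(5))*(-18) = (24 + 0)*(-18) = 24*(-18) = -432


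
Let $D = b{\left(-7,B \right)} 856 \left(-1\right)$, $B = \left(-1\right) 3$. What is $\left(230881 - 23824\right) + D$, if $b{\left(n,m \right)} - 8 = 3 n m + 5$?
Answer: $142001$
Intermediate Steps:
$B = -3$
$b{\left(n,m \right)} = 13 + 3 m n$ ($b{\left(n,m \right)} = 8 + \left(3 n m + 5\right) = 8 + \left(3 m n + 5\right) = 8 + \left(5 + 3 m n\right) = 13 + 3 m n$)
$D = -65056$ ($D = \left(13 + 3 \left(-3\right) \left(-7\right)\right) 856 \left(-1\right) = \left(13 + 63\right) \left(-856\right) = 76 \left(-856\right) = -65056$)
$\left(230881 - 23824\right) + D = \left(230881 - 23824\right) - 65056 = 207057 - 65056 = 142001$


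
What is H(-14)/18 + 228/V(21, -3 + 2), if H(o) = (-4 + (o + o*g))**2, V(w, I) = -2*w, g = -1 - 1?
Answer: 8/63 ≈ 0.12698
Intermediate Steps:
g = -2
H(o) = (-4 - o)**2 (H(o) = (-4 + (o + o*(-2)))**2 = (-4 + (o - 2*o))**2 = (-4 - o)**2)
H(-14)/18 + 228/V(21, -3 + 2) = (4 - 14)**2/18 + 228/((-2*21)) = (-10)**2*(1/18) + 228/(-42) = 100*(1/18) + 228*(-1/42) = 50/9 - 38/7 = 8/63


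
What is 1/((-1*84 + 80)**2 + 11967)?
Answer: 1/11983 ≈ 8.3452e-5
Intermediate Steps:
1/((-1*84 + 80)**2 + 11967) = 1/((-84 + 80)**2 + 11967) = 1/((-4)**2 + 11967) = 1/(16 + 11967) = 1/11983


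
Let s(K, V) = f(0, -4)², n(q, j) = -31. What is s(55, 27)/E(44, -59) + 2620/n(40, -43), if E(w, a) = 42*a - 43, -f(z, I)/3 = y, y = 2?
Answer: -6606136/78151 ≈ -84.530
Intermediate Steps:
f(z, I) = -6 (f(z, I) = -3*2 = -6)
s(K, V) = 36 (s(K, V) = (-6)² = 36)
E(w, a) = -43 + 42*a
s(55, 27)/E(44, -59) + 2620/n(40, -43) = 36/(-43 + 42*(-59)) + 2620/(-31) = 36/(-43 - 2478) + 2620*(-1/31) = 36/(-2521) - 2620/31 = 36*(-1/2521) - 2620/31 = -36/2521 - 2620/31 = -6606136/78151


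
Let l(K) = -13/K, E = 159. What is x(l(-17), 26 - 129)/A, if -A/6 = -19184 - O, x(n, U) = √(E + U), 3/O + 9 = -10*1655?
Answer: 16559*√14/953003559 ≈ 6.5014e-5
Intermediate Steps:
O = -3/16559 (O = 3/(-9 - 10*1655) = 3/(-9 - 16550) = 3/(-16559) = 3*(-1/16559) = -3/16559 ≈ -0.00018117)
x(n, U) = √(159 + U)
A = 1906007118/16559 (A = -6*(-19184 - 1*(-3/16559)) = -6*(-19184 + 3/16559) = -6*(-317667853/16559) = 1906007118/16559 ≈ 1.1510e+5)
x(l(-17), 26 - 129)/A = √(159 + (26 - 129))/(1906007118/16559) = √(159 - 103)*(16559/1906007118) = √56*(16559/1906007118) = (2*√14)*(16559/1906007118) = 16559*√14/953003559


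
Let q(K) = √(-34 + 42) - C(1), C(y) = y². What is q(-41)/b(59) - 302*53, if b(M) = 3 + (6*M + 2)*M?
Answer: -336238043/21007 + 2*√2/21007 ≈ -16006.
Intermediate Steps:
b(M) = 3 + M*(2 + 6*M) (b(M) = 3 + (2 + 6*M)*M = 3 + M*(2 + 6*M))
q(K) = -1 + 2*√2 (q(K) = √(-34 + 42) - 1*1² = √8 - 1*1 = 2*√2 - 1 = -1 + 2*√2)
q(-41)/b(59) - 302*53 = (-1 + 2*√2)/(3 + 2*59 + 6*59²) - 302*53 = (-1 + 2*√2)/(3 + 118 + 6*3481) - 16006 = (-1 + 2*√2)/(3 + 118 + 20886) - 16006 = (-1 + 2*√2)/21007 - 16006 = (-1 + 2*√2)*(1/21007) - 16006 = (-1/21007 + 2*√2/21007) - 16006 = -336238043/21007 + 2*√2/21007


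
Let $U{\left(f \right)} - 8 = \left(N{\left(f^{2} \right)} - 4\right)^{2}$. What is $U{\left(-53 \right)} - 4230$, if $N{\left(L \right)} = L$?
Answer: $7863803$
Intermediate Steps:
$U{\left(f \right)} = 8 + \left(-4 + f^{2}\right)^{2}$ ($U{\left(f \right)} = 8 + \left(f^{2} - 4\right)^{2} = 8 + \left(-4 + f^{2}\right)^{2}$)
$U{\left(-53 \right)} - 4230 = \left(8 + \left(-4 + \left(-53\right)^{2}\right)^{2}\right) - 4230 = \left(8 + \left(-4 + 2809\right)^{2}\right) - 4230 = \left(8 + 2805^{2}\right) - 4230 = \left(8 + 7868025\right) - 4230 = 7868033 - 4230 = 7863803$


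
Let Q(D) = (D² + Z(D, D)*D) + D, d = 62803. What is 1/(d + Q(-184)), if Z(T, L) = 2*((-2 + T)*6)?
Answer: 1/507163 ≈ 1.9718e-6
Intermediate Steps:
Z(T, L) = -24 + 12*T (Z(T, L) = 2*(-12 + 6*T) = -24 + 12*T)
Q(D) = D + D² + D*(-24 + 12*D) (Q(D) = (D² + (-24 + 12*D)*D) + D = (D² + D*(-24 + 12*D)) + D = D + D² + D*(-24 + 12*D))
1/(d + Q(-184)) = 1/(62803 - 184*(-23 + 13*(-184))) = 1/(62803 - 184*(-23 - 2392)) = 1/(62803 - 184*(-2415)) = 1/(62803 + 444360) = 1/507163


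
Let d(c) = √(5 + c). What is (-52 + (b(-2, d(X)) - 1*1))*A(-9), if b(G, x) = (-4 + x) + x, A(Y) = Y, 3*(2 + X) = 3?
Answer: 477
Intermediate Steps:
X = -1 (X = -2 + (⅓)*3 = -2 + 1 = -1)
b(G, x) = -4 + 2*x
(-52 + (b(-2, d(X)) - 1*1))*A(-9) = (-52 + ((-4 + 2*√(5 - 1)) - 1*1))*(-9) = (-52 + ((-4 + 2*√4) - 1))*(-9) = (-52 + ((-4 + 2*2) - 1))*(-9) = (-52 + ((-4 + 4) - 1))*(-9) = (-52 + (0 - 1))*(-9) = (-52 - 1)*(-9) = -53*(-9) = 477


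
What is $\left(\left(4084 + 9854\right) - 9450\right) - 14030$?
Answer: $-9542$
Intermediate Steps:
$\left(\left(4084 + 9854\right) - 9450\right) - 14030 = \left(13938 - 9450\right) - 14030 = 4488 - 14030 = -9542$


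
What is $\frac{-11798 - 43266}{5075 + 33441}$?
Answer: $- \frac{13766}{9629} \approx -1.4296$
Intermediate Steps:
$\frac{-11798 - 43266}{5075 + 33441} = - \frac{55064}{38516} = \left(-55064\right) \frac{1}{38516} = - \frac{13766}{9629}$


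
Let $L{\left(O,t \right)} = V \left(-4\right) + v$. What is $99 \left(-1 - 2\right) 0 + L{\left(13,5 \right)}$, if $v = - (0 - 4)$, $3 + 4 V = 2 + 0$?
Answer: $5$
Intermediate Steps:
$V = - \frac{1}{4}$ ($V = - \frac{3}{4} + \frac{2 + 0}{4} = - \frac{3}{4} + \frac{1}{4} \cdot 2 = - \frac{3}{4} + \frac{1}{2} = - \frac{1}{4} \approx -0.25$)
$v = 4$ ($v = \left(-1\right) \left(-4\right) = 4$)
$L{\left(O,t \right)} = 5$ ($L{\left(O,t \right)} = \left(- \frac{1}{4}\right) \left(-4\right) + 4 = 1 + 4 = 5$)
$99 \left(-1 - 2\right) 0 + L{\left(13,5 \right)} = 99 \left(-1 - 2\right) 0 + 5 = 99 \left(\left(-3\right) 0\right) + 5 = 99 \cdot 0 + 5 = 0 + 5 = 5$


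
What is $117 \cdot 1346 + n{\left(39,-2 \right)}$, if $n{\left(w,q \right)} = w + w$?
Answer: $157560$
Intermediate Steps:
$n{\left(w,q \right)} = 2 w$
$117 \cdot 1346 + n{\left(39,-2 \right)} = 117 \cdot 1346 + 2 \cdot 39 = 157482 + 78 = 157560$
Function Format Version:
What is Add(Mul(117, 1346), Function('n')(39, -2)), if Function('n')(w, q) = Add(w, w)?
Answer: 157560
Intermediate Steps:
Function('n')(w, q) = Mul(2, w)
Add(Mul(117, 1346), Function('n')(39, -2)) = Add(Mul(117, 1346), Mul(2, 39)) = Add(157482, 78) = 157560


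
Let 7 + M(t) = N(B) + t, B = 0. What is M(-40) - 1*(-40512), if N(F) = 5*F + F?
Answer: 40465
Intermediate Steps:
N(F) = 6*F
M(t) = -7 + t (M(t) = -7 + (6*0 + t) = -7 + (0 + t) = -7 + t)
M(-40) - 1*(-40512) = (-7 - 40) - 1*(-40512) = -47 + 40512 = 40465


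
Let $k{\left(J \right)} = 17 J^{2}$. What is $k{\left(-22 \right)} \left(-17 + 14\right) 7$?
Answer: $-172788$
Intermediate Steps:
$k{\left(-22 \right)} \left(-17 + 14\right) 7 = 17 \left(-22\right)^{2} \left(-17 + 14\right) 7 = 17 \cdot 484 \left(\left(-3\right) 7\right) = 8228 \left(-21\right) = -172788$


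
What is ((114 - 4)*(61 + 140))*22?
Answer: 486420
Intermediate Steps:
((114 - 4)*(61 + 140))*22 = (110*201)*22 = 22110*22 = 486420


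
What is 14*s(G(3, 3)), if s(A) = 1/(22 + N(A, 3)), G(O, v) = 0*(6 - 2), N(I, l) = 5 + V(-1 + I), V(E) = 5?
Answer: 7/16 ≈ 0.43750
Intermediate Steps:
N(I, l) = 10 (N(I, l) = 5 + 5 = 10)
G(O, v) = 0 (G(O, v) = 0*4 = 0)
s(A) = 1/32 (s(A) = 1/(22 + 10) = 1/32)
14*s(G(3, 3)) = 14*(1/32) = 7/16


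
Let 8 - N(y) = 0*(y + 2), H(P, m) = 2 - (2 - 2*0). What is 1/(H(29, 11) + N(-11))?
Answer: ⅛ ≈ 0.12500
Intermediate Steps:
H(P, m) = 0 (H(P, m) = 2 - (2 + 0) = 2 - 1*2 = 2 - 2 = 0)
N(y) = 8 (N(y) = 8 - 0*(y + 2) = 8 - 0*(2 + y) = 8 - 1*0 = 8 + 0 = 8)
1/(H(29, 11) + N(-11)) = 1/(0 + 8) = 1/8 = ⅛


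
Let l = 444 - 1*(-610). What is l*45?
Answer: 47430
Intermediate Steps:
l = 1054 (l = 444 + 610 = 1054)
l*45 = 1054*45 = 47430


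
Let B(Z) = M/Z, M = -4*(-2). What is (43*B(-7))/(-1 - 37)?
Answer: 172/133 ≈ 1.2932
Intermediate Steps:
M = 8
B(Z) = 8/Z
(43*B(-7))/(-1 - 37) = (43*(8/(-7)))/(-1 - 37) = (43*(8*(-⅐)))/(-38) = (43*(-8/7))*(-1/38) = -344/7*(-1/38) = 172/133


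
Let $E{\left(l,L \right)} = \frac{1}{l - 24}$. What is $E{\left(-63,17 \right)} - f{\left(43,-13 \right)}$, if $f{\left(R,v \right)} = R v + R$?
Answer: $\frac{44891}{87} \approx 515.99$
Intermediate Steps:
$E{\left(l,L \right)} = \frac{1}{-24 + l}$
$f{\left(R,v \right)} = R + R v$
$E{\left(-63,17 \right)} - f{\left(43,-13 \right)} = \frac{1}{-24 - 63} - 43 \left(1 - 13\right) = \frac{1}{-87} - 43 \left(-12\right) = - \frac{1}{87} - -516 = - \frac{1}{87} + 516 = \frac{44891}{87}$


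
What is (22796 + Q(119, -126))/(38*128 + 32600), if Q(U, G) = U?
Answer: 22915/37464 ≈ 0.61165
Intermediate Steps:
(22796 + Q(119, -126))/(38*128 + 32600) = (22796 + 119)/(38*128 + 32600) = 22915/(4864 + 32600) = 22915/37464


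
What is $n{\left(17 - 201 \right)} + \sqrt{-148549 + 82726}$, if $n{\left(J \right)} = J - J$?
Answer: $i \sqrt{65823} \approx 256.56 i$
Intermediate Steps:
$n{\left(J \right)} = 0$
$n{\left(17 - 201 \right)} + \sqrt{-148549 + 82726} = 0 + \sqrt{-148549 + 82726} = 0 + \sqrt{-65823} = 0 + i \sqrt{65823} = i \sqrt{65823}$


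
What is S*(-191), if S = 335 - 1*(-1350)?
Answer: -321835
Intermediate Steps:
S = 1685 (S = 335 + 1350 = 1685)
S*(-191) = 1685*(-191) = -321835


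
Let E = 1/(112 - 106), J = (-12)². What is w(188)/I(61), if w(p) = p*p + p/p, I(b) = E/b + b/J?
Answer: 62094096/749 ≈ 82903.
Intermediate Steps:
J = 144
E = ⅙ (E = 1/6 = ⅙ ≈ 0.16667)
I(b) = 1/(6*b) + b/144
w(p) = 1 + p² (w(p) = p² + 1 = 1 + p²)
w(188)/I(61) = (1 + 188²)/(((1/144)*(24 + 61²)/61)) = (1 + 35344)/(((1/144)*(1/61)*(24 + 3721))) = 35345/(((1/144)*(1/61)*3745)) = 35345/(3745/8784) = 35345*(8784/3745) = 62094096/749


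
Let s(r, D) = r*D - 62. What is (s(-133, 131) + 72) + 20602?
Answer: 3189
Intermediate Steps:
s(r, D) = -62 + D*r (s(r, D) = D*r - 62 = -62 + D*r)
(s(-133, 131) + 72) + 20602 = ((-62 + 131*(-133)) + 72) + 20602 = ((-62 - 17423) + 72) + 20602 = (-17485 + 72) + 20602 = -17413 + 20602 = 3189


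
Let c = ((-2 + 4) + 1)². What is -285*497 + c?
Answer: -141636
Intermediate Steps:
c = 9 (c = (2 + 1)² = 3² = 9)
-285*497 + c = -285*497 + 9 = -141645 + 9 = -141636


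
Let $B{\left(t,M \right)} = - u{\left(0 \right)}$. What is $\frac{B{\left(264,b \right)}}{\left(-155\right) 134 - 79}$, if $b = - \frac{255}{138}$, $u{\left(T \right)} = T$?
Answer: $0$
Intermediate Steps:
$b = - \frac{85}{46}$ ($b = \left(-255\right) \frac{1}{138} = - \frac{85}{46} \approx -1.8478$)
$B{\left(t,M \right)} = 0$ ($B{\left(t,M \right)} = \left(-1\right) 0 = 0$)
$\frac{B{\left(264,b \right)}}{\left(-155\right) 134 - 79} = \frac{0}{\left(-155\right) 134 - 79} = \frac{0}{-20770 - 79} = \frac{0}{-20849} = 0 \left(- \frac{1}{20849}\right) = 0$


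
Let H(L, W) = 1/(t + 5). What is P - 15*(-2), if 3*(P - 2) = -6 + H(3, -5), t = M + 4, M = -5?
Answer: 361/12 ≈ 30.083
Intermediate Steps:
t = -1 (t = -5 + 4 = -1)
H(L, W) = ¼ (H(L, W) = 1/(-1 + 5) = 1/4 = ¼)
P = 1/12 (P = 2 + (-6 + ¼)/3 = 2 + (⅓)*(-23/4) = 2 - 23/12 = 1/12 ≈ 0.083333)
P - 15*(-2) = 1/12 - 15*(-2) = 1/12 + 30 = 361/12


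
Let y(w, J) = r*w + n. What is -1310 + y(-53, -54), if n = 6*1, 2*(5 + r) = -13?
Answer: -1389/2 ≈ -694.50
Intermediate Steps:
r = -23/2 (r = -5 + (1/2)*(-13) = -5 - 13/2 = -23/2 ≈ -11.500)
n = 6
y(w, J) = 6 - 23*w/2 (y(w, J) = -23*w/2 + 6 = 6 - 23*w/2)
-1310 + y(-53, -54) = -1310 + (6 - 23/2*(-53)) = -1310 + (6 + 1219/2) = -1310 + 1231/2 = -1389/2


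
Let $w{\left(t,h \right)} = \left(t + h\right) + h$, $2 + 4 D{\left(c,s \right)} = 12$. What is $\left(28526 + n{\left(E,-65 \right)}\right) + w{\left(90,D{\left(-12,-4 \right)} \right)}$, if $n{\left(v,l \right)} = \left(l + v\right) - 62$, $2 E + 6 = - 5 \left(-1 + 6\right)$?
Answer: $\frac{56957}{2} \approx 28479.0$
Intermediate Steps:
$D{\left(c,s \right)} = \frac{5}{2}$ ($D{\left(c,s \right)} = - \frac{1}{2} + \frac{1}{4} \cdot 12 = - \frac{1}{2} + 3 = \frac{5}{2}$)
$E = - \frac{31}{2}$ ($E = -3 + \frac{\left(-5\right) \left(-1 + 6\right)}{2} = -3 + \frac{\left(-5\right) 5}{2} = -3 + \frac{1}{2} \left(-25\right) = -3 - \frac{25}{2} = - \frac{31}{2} \approx -15.5$)
$n{\left(v,l \right)} = -62 + l + v$
$w{\left(t,h \right)} = t + 2 h$ ($w{\left(t,h \right)} = \left(h + t\right) + h = t + 2 h$)
$\left(28526 + n{\left(E,-65 \right)}\right) + w{\left(90,D{\left(-12,-4 \right)} \right)} = \left(28526 - \frac{285}{2}\right) + \left(90 + 2 \cdot \frac{5}{2}\right) = \left(28526 - \frac{285}{2}\right) + \left(90 + 5\right) = \frac{56767}{2} + 95 = \frac{56957}{2}$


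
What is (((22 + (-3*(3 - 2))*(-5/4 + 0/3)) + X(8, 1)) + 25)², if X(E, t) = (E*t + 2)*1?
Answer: 59049/16 ≈ 3690.6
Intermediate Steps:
X(E, t) = 2 + E*t (X(E, t) = (2 + E*t)*1 = 2 + E*t)
(((22 + (-3*(3 - 2))*(-5/4 + 0/3)) + X(8, 1)) + 25)² = (((22 + (-3*(3 - 2))*(-5/4 + 0/3)) + (2 + 8*1)) + 25)² = (((22 + (-3*1)*(-5*¼ + 0*(⅓))) + (2 + 8)) + 25)² = (((22 - 3*(-5/4 + 0)) + 10) + 25)² = (((22 - 3*(-5/4)) + 10) + 25)² = (((22 + 15/4) + 10) + 25)² = ((103/4 + 10) + 25)² = (143/4 + 25)² = (243/4)² = 59049/16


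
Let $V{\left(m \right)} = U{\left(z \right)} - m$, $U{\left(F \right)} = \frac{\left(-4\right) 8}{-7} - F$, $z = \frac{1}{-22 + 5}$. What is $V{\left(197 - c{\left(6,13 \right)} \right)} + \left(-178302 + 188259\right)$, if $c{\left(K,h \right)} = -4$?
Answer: $\frac{1161515}{119} \approx 9760.6$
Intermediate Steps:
$z = - \frac{1}{17}$ ($z = \frac{1}{-17} = - \frac{1}{17} \approx -0.058824$)
$U{\left(F \right)} = \frac{32}{7} - F$ ($U{\left(F \right)} = \left(-32\right) \left(- \frac{1}{7}\right) - F = \frac{32}{7} - F$)
$V{\left(m \right)} = \frac{551}{119} - m$ ($V{\left(m \right)} = \left(\frac{32}{7} - - \frac{1}{17}\right) - m = \left(\frac{32}{7} + \frac{1}{17}\right) - m = \frac{551}{119} - m$)
$V{\left(197 - c{\left(6,13 \right)} \right)} + \left(-178302 + 188259\right) = \left(\frac{551}{119} - \left(197 - -4\right)\right) + \left(-178302 + 188259\right) = \left(\frac{551}{119} - \left(197 + 4\right)\right) + 9957 = \left(\frac{551}{119} - 201\right) + 9957 = - \frac{23368}{119} + 9957 = \frac{1161515}{119}$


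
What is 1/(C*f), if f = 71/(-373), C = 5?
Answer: -373/355 ≈ -1.0507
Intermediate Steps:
f = -71/373 (f = 71*(-1/373) = -71/373 ≈ -0.19035)
1/(C*f) = 1/(5*(-71/373)) = 1/(-355/373) = -373/355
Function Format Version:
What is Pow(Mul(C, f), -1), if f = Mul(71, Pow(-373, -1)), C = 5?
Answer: Rational(-373, 355) ≈ -1.0507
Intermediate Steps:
f = Rational(-71, 373) (f = Mul(71, Rational(-1, 373)) = Rational(-71, 373) ≈ -0.19035)
Pow(Mul(C, f), -1) = Pow(Mul(5, Rational(-71, 373)), -1) = Pow(Rational(-355, 373), -1) = Rational(-373, 355)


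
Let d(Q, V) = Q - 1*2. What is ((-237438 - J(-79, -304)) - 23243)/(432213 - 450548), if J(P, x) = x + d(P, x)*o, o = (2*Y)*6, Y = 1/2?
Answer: 259891/18335 ≈ 14.175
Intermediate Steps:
Y = 1/2 ≈ 0.50000
o = 6 (o = (2*(1/2))*6 = 1*6 = 6)
d(Q, V) = -2 + Q (d(Q, V) = Q - 2 = -2 + Q)
J(P, x) = -12 + x + 6*P (J(P, x) = x + (-2 + P)*6 = x + (-12 + 6*P) = -12 + x + 6*P)
((-237438 - J(-79, -304)) - 23243)/(432213 - 450548) = ((-237438 - (-12 - 304 + 6*(-79))) - 23243)/(432213 - 450548) = ((-237438 - (-12 - 304 - 474)) - 23243)/(-18335) = ((-237438 - 1*(-790)) - 23243)*(-1/18335) = ((-237438 + 790) - 23243)*(-1/18335) = (-236648 - 23243)*(-1/18335) = -259891*(-1/18335) = 259891/18335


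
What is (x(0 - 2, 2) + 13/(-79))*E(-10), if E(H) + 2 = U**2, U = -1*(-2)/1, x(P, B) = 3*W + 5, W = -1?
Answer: 290/79 ≈ 3.6709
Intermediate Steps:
x(P, B) = 2 (x(P, B) = 3*(-1) + 5 = -3 + 5 = 2)
U = 2 (U = 2*1 = 2)
E(H) = 2 (E(H) = -2 + 2**2 = -2 + 4 = 2)
(x(0 - 2, 2) + 13/(-79))*E(-10) = (2 + 13/(-79))*2 = (2 + 13*(-1/79))*2 = (2 - 13/79)*2 = (145/79)*2 = 290/79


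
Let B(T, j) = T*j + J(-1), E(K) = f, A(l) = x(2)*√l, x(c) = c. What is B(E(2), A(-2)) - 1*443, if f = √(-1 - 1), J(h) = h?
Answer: -448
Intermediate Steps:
f = I*√2 (f = √(-2) = I*√2 ≈ 1.4142*I)
A(l) = 2*√l
E(K) = I*√2
B(T, j) = -1 + T*j (B(T, j) = T*j - 1 = -1 + T*j)
B(E(2), A(-2)) - 1*443 = (-1 + (I*√2)*(2*√(-2))) - 1*443 = (-1 + (I*√2)*(2*(I*√2))) - 443 = (-1 + (I*√2)*(2*I*√2)) - 443 = (-1 - 4) - 443 = -5 - 443 = -448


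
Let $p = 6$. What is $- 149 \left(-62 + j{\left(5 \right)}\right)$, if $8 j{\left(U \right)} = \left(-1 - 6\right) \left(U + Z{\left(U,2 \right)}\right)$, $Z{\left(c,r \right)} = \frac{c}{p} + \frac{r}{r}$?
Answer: $\frac{486187}{48} \approx 10129.0$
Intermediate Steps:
$Z{\left(c,r \right)} = 1 + \frac{c}{6}$ ($Z{\left(c,r \right)} = \frac{c}{6} + \frac{r}{r} = c \frac{1}{6} + 1 = \frac{c}{6} + 1 = 1 + \frac{c}{6}$)
$j{\left(U \right)} = - \frac{7}{8} - \frac{49 U}{48}$ ($j{\left(U \right)} = \frac{\left(-1 - 6\right) \left(U + \left(1 + \frac{U}{6}\right)\right)}{8} = \frac{\left(-7\right) \left(1 + \frac{7 U}{6}\right)}{8} = \frac{-7 - \frac{49 U}{6}}{8} = - \frac{7}{8} - \frac{49 U}{48}$)
$- 149 \left(-62 + j{\left(5 \right)}\right) = - 149 \left(-62 - \frac{287}{48}\right) = \left(-149\right) \left(- \frac{3263}{48}\right) = \frac{486187}{48}$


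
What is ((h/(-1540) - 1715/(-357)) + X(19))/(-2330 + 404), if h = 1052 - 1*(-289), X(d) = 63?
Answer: -5256929/151268040 ≈ -0.034752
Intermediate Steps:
h = 1341 (h = 1052 + 289 = 1341)
((h/(-1540) - 1715/(-357)) + X(19))/(-2330 + 404) = ((1341/(-1540) - 1715/(-357)) + 63)/(-2330 + 404) = ((1341*(-1/1540) - 1715*(-1/357)) + 63)/(-1926) = ((-1341/1540 + 245/51) + 63)*(-1/1926) = (308909/78540 + 63)*(-1/1926) = (5256929/78540)*(-1/1926) = -5256929/151268040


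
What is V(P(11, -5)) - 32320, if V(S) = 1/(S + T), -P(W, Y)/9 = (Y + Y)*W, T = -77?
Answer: -29508159/913 ≈ -32320.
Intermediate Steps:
P(W, Y) = -18*W*Y (P(W, Y) = -9*(Y + Y)*W = -9*2*Y*W = -18*W*Y)
V(S) = 1/(-77 + S) (V(S) = 1/(S - 77) = 1/(-77 + S))
V(P(11, -5)) - 32320 = 1/(-77 - 18*11*(-5)) - 32320 = 1/(-77 + 990) - 32320 = 1/913 - 32320 = -29508159/913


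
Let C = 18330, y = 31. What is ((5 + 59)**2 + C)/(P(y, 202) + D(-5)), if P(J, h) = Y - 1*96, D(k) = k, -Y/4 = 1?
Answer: -22426/105 ≈ -213.58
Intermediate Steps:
Y = -4 (Y = -4*1 = -4)
P(J, h) = -100 (P(J, h) = -4 - 1*96 = -4 - 96 = -100)
((5 + 59)**2 + C)/(P(y, 202) + D(-5)) = ((5 + 59)**2 + 18330)/(-100 - 5) = (64**2 + 18330)/(-105) = (4096 + 18330)*(-1/105) = 22426*(-1/105) = -22426/105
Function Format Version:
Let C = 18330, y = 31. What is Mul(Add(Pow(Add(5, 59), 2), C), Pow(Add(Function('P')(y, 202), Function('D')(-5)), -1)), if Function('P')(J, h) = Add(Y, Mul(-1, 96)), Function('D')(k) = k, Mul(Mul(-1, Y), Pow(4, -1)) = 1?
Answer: Rational(-22426, 105) ≈ -213.58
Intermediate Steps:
Y = -4 (Y = Mul(-4, 1) = -4)
Function('P')(J, h) = -100 (Function('P')(J, h) = Add(-4, Mul(-1, 96)) = Add(-4, -96) = -100)
Mul(Add(Pow(Add(5, 59), 2), C), Pow(Add(Function('P')(y, 202), Function('D')(-5)), -1)) = Mul(Add(Pow(Add(5, 59), 2), 18330), Pow(Add(-100, -5), -1)) = Mul(Add(Pow(64, 2), 18330), Pow(-105, -1)) = Mul(Add(4096, 18330), Rational(-1, 105)) = Mul(22426, Rational(-1, 105)) = Rational(-22426, 105)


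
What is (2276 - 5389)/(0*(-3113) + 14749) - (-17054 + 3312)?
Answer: 202677645/14749 ≈ 13742.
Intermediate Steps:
(2276 - 5389)/(0*(-3113) + 14749) - (-17054 + 3312) = -3113/(0 + 14749) - 1*(-13742) = -3113/14749 + 13742 = 202677645/14749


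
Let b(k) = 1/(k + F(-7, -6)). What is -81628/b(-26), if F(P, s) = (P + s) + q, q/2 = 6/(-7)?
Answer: 23263980/7 ≈ 3.3234e+6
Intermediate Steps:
q = -12/7 (q = 2*(6/(-7)) = 2*(6*(-⅐)) = 2*(-6/7) = -12/7 ≈ -1.7143)
F(P, s) = -12/7 + P + s (F(P, s) = (P + s) - 12/7 = -12/7 + P + s)
b(k) = 1/(-103/7 + k) (b(k) = 1/(k + (-12/7 - 7 - 6)) = 1/(k - 103/7) = 1/(-103/7 + k))
-81628/b(-26) = -81628/(7/(-103 + 7*(-26))) = -81628/(7/(-103 - 182)) = -81628/(7/(-285)) = -81628/(7*(-1/285)) = -81628/(-7/285) = -81628*(-285/7) = 23263980/7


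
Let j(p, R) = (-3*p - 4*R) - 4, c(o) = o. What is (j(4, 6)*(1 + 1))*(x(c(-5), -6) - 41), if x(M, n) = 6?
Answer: 2800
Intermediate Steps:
j(p, R) = -4 - 4*R - 3*p (j(p, R) = (-4*R - 3*p) - 4 = -4 - 4*R - 3*p)
(j(4, 6)*(1 + 1))*(x(c(-5), -6) - 41) = ((-4 - 4*6 - 3*4)*(1 + 1))*(6 - 41) = ((-4 - 24 - 12)*2)*(-35) = -40*2*(-35) = -80*(-35) = 2800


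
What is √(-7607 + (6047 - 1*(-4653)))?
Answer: √3093 ≈ 55.615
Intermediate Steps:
√(-7607 + (6047 - 1*(-4653))) = √(-7607 + (6047 + 4653)) = √(-7607 + 10700) = √3093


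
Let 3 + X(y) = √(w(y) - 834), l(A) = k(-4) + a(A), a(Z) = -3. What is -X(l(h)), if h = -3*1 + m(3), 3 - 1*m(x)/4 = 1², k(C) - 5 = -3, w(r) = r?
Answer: 3 - I*√835 ≈ 3.0 - 28.896*I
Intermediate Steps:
k(C) = 2 (k(C) = 5 - 3 = 2)
m(x) = 8 (m(x) = 12 - 4*1² = 12 - 4*1 = 12 - 4 = 8)
h = 5 (h = -3*1 + 8 = -3 + 8 = 5)
l(A) = -1 (l(A) = 2 - 3 = -1)
X(y) = -3 + √(-834 + y) (X(y) = -3 + √(y - 834) = -3 + √(-834 + y))
-X(l(h)) = -(-3 + √(-834 - 1)) = -(-3 + √(-835)) = -(-3 + I*√835) = 3 - I*√835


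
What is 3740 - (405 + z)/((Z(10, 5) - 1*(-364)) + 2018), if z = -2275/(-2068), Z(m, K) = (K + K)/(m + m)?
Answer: 3685235517/985402 ≈ 3739.8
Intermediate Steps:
Z(m, K) = K/m (Z(m, K) = (2*K)/((2*m)) = (2*K)*(1/(2*m)) = K/m)
z = 2275/2068 (z = -2275*(-1/2068) = 2275/2068 ≈ 1.1001)
3740 - (405 + z)/((Z(10, 5) - 1*(-364)) + 2018) = 3740 - (405 + 2275/2068)/((5/10 - 1*(-364)) + 2018) = 3740 - 839815/(2068*((5*(⅒) + 364) + 2018)) = 3740 - 839815/(2068*((½ + 364) + 2018)) = 3740 - 839815/(2068*(729/2 + 2018)) = 3740 - 839815/(2068*4765/2) = 3740 - 839815*2/(2068*4765) = 3740 - 1*167963/985402 = 3740 - 167963/985402 = 3685235517/985402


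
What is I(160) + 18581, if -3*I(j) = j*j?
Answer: 30143/3 ≈ 10048.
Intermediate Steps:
I(j) = -j²/3 (I(j) = -j*j/3 = -j²/3)
I(160) + 18581 = -⅓*160² + 18581 = -⅓*25600 + 18581 = -25600/3 + 18581 = 30143/3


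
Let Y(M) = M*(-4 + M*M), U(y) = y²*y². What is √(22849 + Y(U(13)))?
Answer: √23298085031086 ≈ 4.8268e+6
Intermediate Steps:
U(y) = y⁴
Y(M) = M*(-4 + M²)
√(22849 + Y(U(13))) = √(22849 + 13⁴*(-4 + (13⁴)²)) = √(22849 + 28561*(-4 + 28561²)) = √(22849 + 28561*(-4 + 815730721)) = √(22849 + 28561*815730717) = √(22849 + 23298085008237) = √23298085031086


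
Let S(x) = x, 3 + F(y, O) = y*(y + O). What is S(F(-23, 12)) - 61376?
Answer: -61126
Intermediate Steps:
F(y, O) = -3 + y*(O + y) (F(y, O) = -3 + y*(y + O) = -3 + y*(O + y))
S(F(-23, 12)) - 61376 = (-3 + (-23)**2 + 12*(-23)) - 61376 = (-3 + 529 - 276) - 61376 = 250 - 61376 = -61126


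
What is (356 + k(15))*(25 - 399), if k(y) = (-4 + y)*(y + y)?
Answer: -256564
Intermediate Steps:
k(y) = 2*y*(-4 + y) (k(y) = (-4 + y)*(2*y) = 2*y*(-4 + y))
(356 + k(15))*(25 - 399) = (356 + 2*15*(-4 + 15))*(25 - 399) = (356 + 2*15*11)*(-374) = (356 + 330)*(-374) = 686*(-374) = -256564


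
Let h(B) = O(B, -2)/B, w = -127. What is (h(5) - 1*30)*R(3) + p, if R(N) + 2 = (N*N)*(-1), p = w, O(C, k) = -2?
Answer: 1037/5 ≈ 207.40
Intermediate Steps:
h(B) = -2/B
p = -127
R(N) = -2 - N**2 (R(N) = -2 + (N*N)*(-1) = -2 + N**2*(-1) = -2 - N**2)
(h(5) - 1*30)*R(3) + p = (-2/5 - 1*30)*(-2 - 1*3**2) - 127 = (-2*1/5 - 30)*(-2 - 1*9) - 127 = (-2/5 - 30)*(-2 - 9) - 127 = -152/5*(-11) - 127 = 1672/5 - 127 = 1037/5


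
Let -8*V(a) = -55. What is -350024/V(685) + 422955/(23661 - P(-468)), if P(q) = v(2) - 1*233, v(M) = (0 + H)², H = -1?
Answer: -66881724931/1314115 ≈ -50895.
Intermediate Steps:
V(a) = 55/8 (V(a) = -⅛*(-55) = 55/8)
v(M) = 1 (v(M) = (0 - 1)² = (-1)² = 1)
P(q) = -232 (P(q) = 1 - 1*233 = 1 - 233 = -232)
-350024/V(685) + 422955/(23661 - P(-468)) = -350024/55/8 + 422955/(23661 - 1*(-232)) = -350024*8/55 + 422955/(23661 + 232) = -2800192/55 + 422955/23893 = -66881724931/1314115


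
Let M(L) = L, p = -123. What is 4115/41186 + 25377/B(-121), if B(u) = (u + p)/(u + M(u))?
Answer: 31616733448/1256173 ≈ 25169.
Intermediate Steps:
B(u) = (-123 + u)/(2*u) (B(u) = (u - 123)/(u + u) = (-123 + u)/((2*u)) = (-123 + u)*(1/(2*u)) = (-123 + u)/(2*u))
4115/41186 + 25377/B(-121) = 4115/41186 + 25377/(((½)*(-123 - 121)/(-121))) = 4115*(1/41186) + 25377/(((½)*(-1/121)*(-244))) = 4115/41186 + 25377/(122/121) = 4115/41186 + 25377*(121/122) = 4115/41186 + 3070617/122 = 31616733448/1256173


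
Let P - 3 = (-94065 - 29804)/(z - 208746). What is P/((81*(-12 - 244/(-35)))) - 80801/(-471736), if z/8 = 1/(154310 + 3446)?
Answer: 1124354045642754829/6920711998049323584 ≈ 0.16246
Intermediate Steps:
z = 2/39439 (z = 8/(154310 + 3446) = 8/157756 = 8*(1/157756) = 2/39439 ≈ 5.0711e-5)
P = 29583469967/8232733492 (P = 3 + (-94065 - 29804)/(2/39439 - 208746) = 3 - 123869/(-8232733492/39439) = 3 - 123869*(-39439/8232733492) = 3 + 4885269491/8232733492 = 29583469967/8232733492 ≈ 3.5934)
P/((81*(-12 - 244/(-35)))) - 80801/(-471736) = 29583469967/(8232733492*((81*(-12 - 244/(-35))))) - 80801/(-471736) = 29583469967/(8232733492*((81*(-12 - 244*(-1/35))))) - 80801*(-1/471736) = 29583469967/(8232733492*((81*(-12 + 244/35)))) + 80801/471736 = 29583469967/(8232733492*((81*(-176/35)))) + 80801/471736 = 29583469967/(8232733492*(-14256/35)) + 80801/471736 = (29583469967/8232733492)*(-35/14256) + 80801/471736 = -1035421448845/117365848661952 + 80801/471736 = 1124354045642754829/6920711998049323584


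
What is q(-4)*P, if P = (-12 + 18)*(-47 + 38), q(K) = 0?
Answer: 0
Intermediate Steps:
P = -54 (P = 6*(-9) = -54)
q(-4)*P = 0*(-54) = 0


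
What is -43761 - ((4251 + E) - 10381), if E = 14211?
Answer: -51842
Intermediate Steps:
-43761 - ((4251 + E) - 10381) = -43761 - ((4251 + 14211) - 10381) = -43761 - (18462 - 10381) = -43761 - 1*8081 = -43761 - 8081 = -51842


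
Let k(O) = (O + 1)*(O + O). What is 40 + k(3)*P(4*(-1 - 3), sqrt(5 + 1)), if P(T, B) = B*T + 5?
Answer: 160 - 384*sqrt(6) ≈ -780.60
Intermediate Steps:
P(T, B) = 5 + B*T
k(O) = 2*O*(1 + O) (k(O) = (1 + O)*(2*O) = 2*O*(1 + O))
40 + k(3)*P(4*(-1 - 3), sqrt(5 + 1)) = 40 + (2*3*(1 + 3))*(5 + sqrt(5 + 1)*(4*(-1 - 3))) = 40 + (2*3*4)*(5 + sqrt(6)*(4*(-4))) = 40 + 24*(5 + sqrt(6)*(-16)) = 40 + 24*(5 - 16*sqrt(6)) = 40 + (120 - 384*sqrt(6)) = 160 - 384*sqrt(6)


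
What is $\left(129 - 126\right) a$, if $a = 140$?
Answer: $420$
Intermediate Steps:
$\left(129 - 126\right) a = \left(129 - 126\right) 140 = 3 \cdot 140 = 420$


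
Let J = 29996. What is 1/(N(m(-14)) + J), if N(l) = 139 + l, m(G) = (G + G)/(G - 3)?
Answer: 17/512323 ≈ 3.3182e-5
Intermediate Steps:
m(G) = 2*G/(-3 + G) (m(G) = (2*G)/(-3 + G) = 2*G/(-3 + G))
1/(N(m(-14)) + J) = 1/((139 + 2*(-14)/(-3 - 14)) + 29996) = 1/((139 + 2*(-14)/(-17)) + 29996) = 1/((139 + 2*(-14)*(-1/17)) + 29996) = 1/((139 + 28/17) + 29996) = 1/(2391/17 + 29996) = 1/(512323/17) = 17/512323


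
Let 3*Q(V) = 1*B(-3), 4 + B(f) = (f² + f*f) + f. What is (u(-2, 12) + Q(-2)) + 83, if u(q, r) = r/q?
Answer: 242/3 ≈ 80.667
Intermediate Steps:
B(f) = -4 + f + 2*f² (B(f) = -4 + ((f² + f*f) + f) = -4 + ((f² + f²) + f) = -4 + (2*f² + f) = -4 + (f + 2*f²) = -4 + f + 2*f²)
Q(V) = 11/3 (Q(V) = (1*(-4 - 3 + 2*(-3)²))/3 = (1*(-4 - 3 + 2*9))/3 = (1*(-4 - 3 + 18))/3 = (1*11)/3 = (⅓)*11 = 11/3)
(u(-2, 12) + Q(-2)) + 83 = (12/(-2) + 11/3) + 83 = (12*(-½) + 11/3) + 83 = (-6 + 11/3) + 83 = -7/3 + 83 = 242/3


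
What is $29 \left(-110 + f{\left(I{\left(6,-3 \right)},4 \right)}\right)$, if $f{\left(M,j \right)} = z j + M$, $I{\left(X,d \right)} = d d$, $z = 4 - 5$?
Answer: $-3045$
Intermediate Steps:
$z = -1$ ($z = 4 - 5 = -1$)
$I{\left(X,d \right)} = d^{2}$
$f{\left(M,j \right)} = M - j$ ($f{\left(M,j \right)} = - j + M = M - j$)
$29 \left(-110 + f{\left(I{\left(6,-3 \right)},4 \right)}\right) = 29 \left(-110 + \left(\left(-3\right)^{2} - 4\right)\right) = 29 \left(-110 + \left(9 - 4\right)\right) = 29 \left(-110 + 5\right) = 29 \left(-105\right) = -3045$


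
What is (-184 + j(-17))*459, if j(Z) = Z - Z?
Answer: -84456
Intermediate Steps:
j(Z) = 0
(-184 + j(-17))*459 = (-184 + 0)*459 = -184*459 = -84456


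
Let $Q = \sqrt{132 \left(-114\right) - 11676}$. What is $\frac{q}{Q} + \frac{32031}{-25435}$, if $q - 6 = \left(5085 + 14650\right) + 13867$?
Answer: $- \frac{32031}{25435} - \frac{16804 i \sqrt{6681}}{6681} \approx -1.2593 - 205.59 i$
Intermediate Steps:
$Q = 2 i \sqrt{6681}$ ($Q = \sqrt{-15048 - 11676} = \sqrt{-26724} = 2 i \sqrt{6681} \approx 163.47 i$)
$q = 33608$ ($q = 6 + \left(\left(5085 + 14650\right) + 13867\right) = 6 + \left(19735 + 13867\right) = 6 + 33602 = 33608$)
$\frac{q}{Q} + \frac{32031}{-25435} = \frac{33608}{2 i \sqrt{6681}} + \frac{32031}{-25435} = 33608 \left(- \frac{i \sqrt{6681}}{13362}\right) + 32031 \left(- \frac{1}{25435}\right) = - \frac{16804 i \sqrt{6681}}{6681} - \frac{32031}{25435} = - \frac{32031}{25435} - \frac{16804 i \sqrt{6681}}{6681}$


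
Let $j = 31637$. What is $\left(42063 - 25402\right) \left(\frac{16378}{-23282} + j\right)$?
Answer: $\frac{6135881890608}{11641} \approx 5.2709 \cdot 10^{8}$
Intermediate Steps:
$\left(42063 - 25402\right) \left(\frac{16378}{-23282} + j\right) = \left(42063 - 25402\right) \left(\frac{16378}{-23282} + 31637\right) = 16661 \left(16378 \left(- \frac{1}{23282}\right) + 31637\right) = 16661 \left(- \frac{8189}{11641} + 31637\right) = 16661 \cdot \frac{368278128}{11641} = \frac{6135881890608}{11641}$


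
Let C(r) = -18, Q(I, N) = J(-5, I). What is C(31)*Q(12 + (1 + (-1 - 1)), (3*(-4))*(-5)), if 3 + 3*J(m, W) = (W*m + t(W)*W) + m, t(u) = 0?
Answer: 378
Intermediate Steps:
J(m, W) = -1 + m/3 + W*m/3 (J(m, W) = -1 + ((W*m + 0*W) + m)/3 = -1 + ((W*m + 0) + m)/3 = -1 + (W*m + m)/3 = -1 + (m + W*m)/3 = -1 + (m/3 + W*m/3) = -1 + m/3 + W*m/3)
Q(I, N) = -8/3 - 5*I/3 (Q(I, N) = -1 + (1/3)*(-5) + (1/3)*I*(-5) = -1 - 5/3 - 5*I/3 = -8/3 - 5*I/3)
C(31)*Q(12 + (1 + (-1 - 1)), (3*(-4))*(-5)) = -18*(-8/3 - 5*(12 + (1 + (-1 - 1)))/3) = -18*(-8/3 - 5*(12 + (1 - 2))/3) = -18*(-8/3 - 5*(12 - 1)/3) = -18*(-8/3 - 5/3*11) = -18*(-8/3 - 55/3) = -18*(-21) = 378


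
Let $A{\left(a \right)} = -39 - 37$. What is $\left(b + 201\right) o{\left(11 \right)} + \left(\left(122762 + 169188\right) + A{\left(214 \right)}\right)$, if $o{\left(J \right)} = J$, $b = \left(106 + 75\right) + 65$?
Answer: $296791$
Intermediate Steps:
$b = 246$ ($b = 181 + 65 = 246$)
$A{\left(a \right)} = -76$ ($A{\left(a \right)} = -39 - 37 = -76$)
$\left(b + 201\right) o{\left(11 \right)} + \left(\left(122762 + 169188\right) + A{\left(214 \right)}\right) = \left(246 + 201\right) 11 + \left(\left(122762 + 169188\right) - 76\right) = 447 \cdot 11 + \left(291950 - 76\right) = 4917 + 291874 = 296791$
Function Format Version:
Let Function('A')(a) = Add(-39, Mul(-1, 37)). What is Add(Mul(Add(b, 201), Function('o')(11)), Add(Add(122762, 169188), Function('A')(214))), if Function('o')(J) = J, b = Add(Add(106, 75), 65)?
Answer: 296791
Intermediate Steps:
b = 246 (b = Add(181, 65) = 246)
Function('A')(a) = -76 (Function('A')(a) = Add(-39, -37) = -76)
Add(Mul(Add(b, 201), Function('o')(11)), Add(Add(122762, 169188), Function('A')(214))) = Add(Mul(Add(246, 201), 11), Add(Add(122762, 169188), -76)) = Add(Mul(447, 11), Add(291950, -76)) = Add(4917, 291874) = 296791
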